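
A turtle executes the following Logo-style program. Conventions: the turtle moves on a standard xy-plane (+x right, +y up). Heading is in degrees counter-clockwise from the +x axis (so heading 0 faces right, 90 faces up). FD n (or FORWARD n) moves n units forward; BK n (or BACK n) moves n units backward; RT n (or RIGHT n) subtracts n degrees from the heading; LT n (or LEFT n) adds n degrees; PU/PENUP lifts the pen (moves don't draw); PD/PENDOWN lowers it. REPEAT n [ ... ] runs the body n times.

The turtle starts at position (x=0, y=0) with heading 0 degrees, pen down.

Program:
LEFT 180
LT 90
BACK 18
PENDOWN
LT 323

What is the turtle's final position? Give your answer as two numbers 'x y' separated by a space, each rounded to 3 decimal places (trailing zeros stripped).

Executing turtle program step by step:
Start: pos=(0,0), heading=0, pen down
LT 180: heading 0 -> 180
LT 90: heading 180 -> 270
BK 18: (0,0) -> (0,18) [heading=270, draw]
PD: pen down
LT 323: heading 270 -> 233
Final: pos=(0,18), heading=233, 1 segment(s) drawn

Answer: 0 18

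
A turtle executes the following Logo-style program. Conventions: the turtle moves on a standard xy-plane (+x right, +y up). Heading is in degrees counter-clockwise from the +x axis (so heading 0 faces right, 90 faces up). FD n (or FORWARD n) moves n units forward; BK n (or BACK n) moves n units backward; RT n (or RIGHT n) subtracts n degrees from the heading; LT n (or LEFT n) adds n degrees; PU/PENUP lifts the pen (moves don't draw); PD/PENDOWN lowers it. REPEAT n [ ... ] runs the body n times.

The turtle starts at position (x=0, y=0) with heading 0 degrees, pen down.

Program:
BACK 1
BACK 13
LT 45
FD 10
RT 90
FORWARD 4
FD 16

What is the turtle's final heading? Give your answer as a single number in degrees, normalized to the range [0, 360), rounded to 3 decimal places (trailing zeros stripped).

Answer: 315

Derivation:
Executing turtle program step by step:
Start: pos=(0,0), heading=0, pen down
BK 1: (0,0) -> (-1,0) [heading=0, draw]
BK 13: (-1,0) -> (-14,0) [heading=0, draw]
LT 45: heading 0 -> 45
FD 10: (-14,0) -> (-6.929,7.071) [heading=45, draw]
RT 90: heading 45 -> 315
FD 4: (-6.929,7.071) -> (-4.101,4.243) [heading=315, draw]
FD 16: (-4.101,4.243) -> (7.213,-7.071) [heading=315, draw]
Final: pos=(7.213,-7.071), heading=315, 5 segment(s) drawn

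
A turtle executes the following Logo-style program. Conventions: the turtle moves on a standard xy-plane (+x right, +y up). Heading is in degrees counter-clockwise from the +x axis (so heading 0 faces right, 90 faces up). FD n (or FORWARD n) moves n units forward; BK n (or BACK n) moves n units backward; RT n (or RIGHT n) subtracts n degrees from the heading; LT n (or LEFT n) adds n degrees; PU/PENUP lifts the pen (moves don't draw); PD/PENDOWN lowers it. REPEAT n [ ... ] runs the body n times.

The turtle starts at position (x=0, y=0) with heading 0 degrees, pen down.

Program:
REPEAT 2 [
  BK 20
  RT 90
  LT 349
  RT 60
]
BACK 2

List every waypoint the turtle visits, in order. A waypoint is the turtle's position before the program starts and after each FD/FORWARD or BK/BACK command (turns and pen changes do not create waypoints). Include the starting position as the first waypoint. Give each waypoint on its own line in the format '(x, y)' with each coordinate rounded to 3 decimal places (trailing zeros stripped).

Answer: (0, 0)
(-20, 0)
(-1.09, 6.511)
(-2.666, 5.28)

Derivation:
Executing turtle program step by step:
Start: pos=(0,0), heading=0, pen down
REPEAT 2 [
  -- iteration 1/2 --
  BK 20: (0,0) -> (-20,0) [heading=0, draw]
  RT 90: heading 0 -> 270
  LT 349: heading 270 -> 259
  RT 60: heading 259 -> 199
  -- iteration 2/2 --
  BK 20: (-20,0) -> (-1.09,6.511) [heading=199, draw]
  RT 90: heading 199 -> 109
  LT 349: heading 109 -> 98
  RT 60: heading 98 -> 38
]
BK 2: (-1.09,6.511) -> (-2.666,5.28) [heading=38, draw]
Final: pos=(-2.666,5.28), heading=38, 3 segment(s) drawn
Waypoints (4 total):
(0, 0)
(-20, 0)
(-1.09, 6.511)
(-2.666, 5.28)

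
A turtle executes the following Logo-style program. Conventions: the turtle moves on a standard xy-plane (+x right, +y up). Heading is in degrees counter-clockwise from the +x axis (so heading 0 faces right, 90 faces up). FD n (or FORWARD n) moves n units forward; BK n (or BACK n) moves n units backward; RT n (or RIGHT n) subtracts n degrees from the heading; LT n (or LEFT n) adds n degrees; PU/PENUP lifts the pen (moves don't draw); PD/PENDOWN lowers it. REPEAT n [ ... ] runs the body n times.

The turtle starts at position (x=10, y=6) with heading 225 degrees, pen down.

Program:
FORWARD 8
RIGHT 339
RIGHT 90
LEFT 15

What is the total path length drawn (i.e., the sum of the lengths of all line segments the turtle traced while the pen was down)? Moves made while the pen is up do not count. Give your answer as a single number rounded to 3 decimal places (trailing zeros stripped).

Answer: 8

Derivation:
Executing turtle program step by step:
Start: pos=(10,6), heading=225, pen down
FD 8: (10,6) -> (4.343,0.343) [heading=225, draw]
RT 339: heading 225 -> 246
RT 90: heading 246 -> 156
LT 15: heading 156 -> 171
Final: pos=(4.343,0.343), heading=171, 1 segment(s) drawn

Segment lengths:
  seg 1: (10,6) -> (4.343,0.343), length = 8
Total = 8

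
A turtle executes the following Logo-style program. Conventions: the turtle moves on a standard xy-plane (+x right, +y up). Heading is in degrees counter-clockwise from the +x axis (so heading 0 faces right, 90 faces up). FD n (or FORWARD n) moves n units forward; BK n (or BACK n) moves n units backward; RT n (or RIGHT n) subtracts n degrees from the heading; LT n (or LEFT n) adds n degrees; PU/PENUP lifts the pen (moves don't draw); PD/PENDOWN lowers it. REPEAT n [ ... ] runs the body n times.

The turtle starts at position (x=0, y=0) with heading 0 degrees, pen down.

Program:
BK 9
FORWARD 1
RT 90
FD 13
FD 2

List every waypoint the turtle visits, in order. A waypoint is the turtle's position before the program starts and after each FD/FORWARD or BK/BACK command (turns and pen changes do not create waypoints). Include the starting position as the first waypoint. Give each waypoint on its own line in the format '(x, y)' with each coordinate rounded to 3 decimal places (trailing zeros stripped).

Executing turtle program step by step:
Start: pos=(0,0), heading=0, pen down
BK 9: (0,0) -> (-9,0) [heading=0, draw]
FD 1: (-9,0) -> (-8,0) [heading=0, draw]
RT 90: heading 0 -> 270
FD 13: (-8,0) -> (-8,-13) [heading=270, draw]
FD 2: (-8,-13) -> (-8,-15) [heading=270, draw]
Final: pos=(-8,-15), heading=270, 4 segment(s) drawn
Waypoints (5 total):
(0, 0)
(-9, 0)
(-8, 0)
(-8, -13)
(-8, -15)

Answer: (0, 0)
(-9, 0)
(-8, 0)
(-8, -13)
(-8, -15)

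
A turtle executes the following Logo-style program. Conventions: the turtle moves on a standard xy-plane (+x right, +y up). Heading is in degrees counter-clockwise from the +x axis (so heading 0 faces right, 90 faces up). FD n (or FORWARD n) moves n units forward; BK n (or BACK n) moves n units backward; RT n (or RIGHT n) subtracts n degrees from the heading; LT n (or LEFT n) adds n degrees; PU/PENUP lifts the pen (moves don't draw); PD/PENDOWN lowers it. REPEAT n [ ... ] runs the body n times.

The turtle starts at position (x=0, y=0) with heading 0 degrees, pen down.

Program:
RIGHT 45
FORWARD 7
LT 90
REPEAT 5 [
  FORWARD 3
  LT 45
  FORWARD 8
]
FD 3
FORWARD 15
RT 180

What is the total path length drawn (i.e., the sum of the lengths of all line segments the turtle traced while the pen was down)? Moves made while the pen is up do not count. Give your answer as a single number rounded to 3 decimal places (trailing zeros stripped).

Answer: 80

Derivation:
Executing turtle program step by step:
Start: pos=(0,0), heading=0, pen down
RT 45: heading 0 -> 315
FD 7: (0,0) -> (4.95,-4.95) [heading=315, draw]
LT 90: heading 315 -> 45
REPEAT 5 [
  -- iteration 1/5 --
  FD 3: (4.95,-4.95) -> (7.071,-2.828) [heading=45, draw]
  LT 45: heading 45 -> 90
  FD 8: (7.071,-2.828) -> (7.071,5.172) [heading=90, draw]
  -- iteration 2/5 --
  FD 3: (7.071,5.172) -> (7.071,8.172) [heading=90, draw]
  LT 45: heading 90 -> 135
  FD 8: (7.071,8.172) -> (1.414,13.828) [heading=135, draw]
  -- iteration 3/5 --
  FD 3: (1.414,13.828) -> (-0.707,15.95) [heading=135, draw]
  LT 45: heading 135 -> 180
  FD 8: (-0.707,15.95) -> (-8.707,15.95) [heading=180, draw]
  -- iteration 4/5 --
  FD 3: (-8.707,15.95) -> (-11.707,15.95) [heading=180, draw]
  LT 45: heading 180 -> 225
  FD 8: (-11.707,15.95) -> (-17.364,10.293) [heading=225, draw]
  -- iteration 5/5 --
  FD 3: (-17.364,10.293) -> (-19.485,8.172) [heading=225, draw]
  LT 45: heading 225 -> 270
  FD 8: (-19.485,8.172) -> (-19.485,0.172) [heading=270, draw]
]
FD 3: (-19.485,0.172) -> (-19.485,-2.828) [heading=270, draw]
FD 15: (-19.485,-2.828) -> (-19.485,-17.828) [heading=270, draw]
RT 180: heading 270 -> 90
Final: pos=(-19.485,-17.828), heading=90, 13 segment(s) drawn

Segment lengths:
  seg 1: (0,0) -> (4.95,-4.95), length = 7
  seg 2: (4.95,-4.95) -> (7.071,-2.828), length = 3
  seg 3: (7.071,-2.828) -> (7.071,5.172), length = 8
  seg 4: (7.071,5.172) -> (7.071,8.172), length = 3
  seg 5: (7.071,8.172) -> (1.414,13.828), length = 8
  seg 6: (1.414,13.828) -> (-0.707,15.95), length = 3
  seg 7: (-0.707,15.95) -> (-8.707,15.95), length = 8
  seg 8: (-8.707,15.95) -> (-11.707,15.95), length = 3
  seg 9: (-11.707,15.95) -> (-17.364,10.293), length = 8
  seg 10: (-17.364,10.293) -> (-19.485,8.172), length = 3
  seg 11: (-19.485,8.172) -> (-19.485,0.172), length = 8
  seg 12: (-19.485,0.172) -> (-19.485,-2.828), length = 3
  seg 13: (-19.485,-2.828) -> (-19.485,-17.828), length = 15
Total = 80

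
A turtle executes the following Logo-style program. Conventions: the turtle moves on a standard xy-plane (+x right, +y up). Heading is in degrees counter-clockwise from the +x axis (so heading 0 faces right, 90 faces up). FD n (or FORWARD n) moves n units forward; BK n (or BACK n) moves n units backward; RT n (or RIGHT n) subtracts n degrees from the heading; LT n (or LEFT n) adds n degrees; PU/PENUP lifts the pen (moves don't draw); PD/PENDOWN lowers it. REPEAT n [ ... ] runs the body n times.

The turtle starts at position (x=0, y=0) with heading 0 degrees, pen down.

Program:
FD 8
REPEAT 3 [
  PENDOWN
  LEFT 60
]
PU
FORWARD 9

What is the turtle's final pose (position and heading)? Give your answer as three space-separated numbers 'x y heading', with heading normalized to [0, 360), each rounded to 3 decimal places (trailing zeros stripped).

Executing turtle program step by step:
Start: pos=(0,0), heading=0, pen down
FD 8: (0,0) -> (8,0) [heading=0, draw]
REPEAT 3 [
  -- iteration 1/3 --
  PD: pen down
  LT 60: heading 0 -> 60
  -- iteration 2/3 --
  PD: pen down
  LT 60: heading 60 -> 120
  -- iteration 3/3 --
  PD: pen down
  LT 60: heading 120 -> 180
]
PU: pen up
FD 9: (8,0) -> (-1,0) [heading=180, move]
Final: pos=(-1,0), heading=180, 1 segment(s) drawn

Answer: -1 0 180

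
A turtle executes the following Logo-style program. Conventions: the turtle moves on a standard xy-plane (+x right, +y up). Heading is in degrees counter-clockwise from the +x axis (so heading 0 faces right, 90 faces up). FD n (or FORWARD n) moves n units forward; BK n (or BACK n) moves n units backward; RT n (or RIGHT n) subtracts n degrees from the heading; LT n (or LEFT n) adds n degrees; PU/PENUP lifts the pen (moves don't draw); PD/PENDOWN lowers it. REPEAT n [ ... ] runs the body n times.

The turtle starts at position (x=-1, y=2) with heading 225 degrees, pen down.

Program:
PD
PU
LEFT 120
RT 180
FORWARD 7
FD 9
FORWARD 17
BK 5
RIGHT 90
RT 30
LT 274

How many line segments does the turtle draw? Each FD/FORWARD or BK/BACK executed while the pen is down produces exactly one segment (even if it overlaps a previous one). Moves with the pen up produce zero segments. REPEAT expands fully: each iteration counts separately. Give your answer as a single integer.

Executing turtle program step by step:
Start: pos=(-1,2), heading=225, pen down
PD: pen down
PU: pen up
LT 120: heading 225 -> 345
RT 180: heading 345 -> 165
FD 7: (-1,2) -> (-7.761,3.812) [heading=165, move]
FD 9: (-7.761,3.812) -> (-16.455,6.141) [heading=165, move]
FD 17: (-16.455,6.141) -> (-32.876,10.541) [heading=165, move]
BK 5: (-32.876,10.541) -> (-28.046,9.247) [heading=165, move]
RT 90: heading 165 -> 75
RT 30: heading 75 -> 45
LT 274: heading 45 -> 319
Final: pos=(-28.046,9.247), heading=319, 0 segment(s) drawn
Segments drawn: 0

Answer: 0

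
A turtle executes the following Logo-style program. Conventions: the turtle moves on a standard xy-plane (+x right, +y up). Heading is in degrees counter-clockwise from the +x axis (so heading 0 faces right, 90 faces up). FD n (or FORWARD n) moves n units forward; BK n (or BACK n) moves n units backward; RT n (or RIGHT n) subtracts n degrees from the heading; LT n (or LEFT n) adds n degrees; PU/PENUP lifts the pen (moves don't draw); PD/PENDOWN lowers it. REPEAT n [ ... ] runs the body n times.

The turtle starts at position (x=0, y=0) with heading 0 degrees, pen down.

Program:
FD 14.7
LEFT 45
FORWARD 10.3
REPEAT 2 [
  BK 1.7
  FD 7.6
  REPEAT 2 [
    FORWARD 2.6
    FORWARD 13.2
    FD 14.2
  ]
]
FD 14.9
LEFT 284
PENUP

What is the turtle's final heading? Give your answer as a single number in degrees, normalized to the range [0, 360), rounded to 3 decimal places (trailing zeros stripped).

Answer: 329

Derivation:
Executing turtle program step by step:
Start: pos=(0,0), heading=0, pen down
FD 14.7: (0,0) -> (14.7,0) [heading=0, draw]
LT 45: heading 0 -> 45
FD 10.3: (14.7,0) -> (21.983,7.283) [heading=45, draw]
REPEAT 2 [
  -- iteration 1/2 --
  BK 1.7: (21.983,7.283) -> (20.781,6.081) [heading=45, draw]
  FD 7.6: (20.781,6.081) -> (26.155,11.455) [heading=45, draw]
  REPEAT 2 [
    -- iteration 1/2 --
    FD 2.6: (26.155,11.455) -> (27.994,13.294) [heading=45, draw]
    FD 13.2: (27.994,13.294) -> (37.327,22.627) [heading=45, draw]
    FD 14.2: (37.327,22.627) -> (47.368,32.668) [heading=45, draw]
    -- iteration 2/2 --
    FD 2.6: (47.368,32.668) -> (49.207,34.507) [heading=45, draw]
    FD 13.2: (49.207,34.507) -> (58.541,43.841) [heading=45, draw]
    FD 14.2: (58.541,43.841) -> (68.582,53.882) [heading=45, draw]
  ]
  -- iteration 2/2 --
  BK 1.7: (68.582,53.882) -> (67.379,52.679) [heading=45, draw]
  FD 7.6: (67.379,52.679) -> (72.753,58.053) [heading=45, draw]
  REPEAT 2 [
    -- iteration 1/2 --
    FD 2.6: (72.753,58.053) -> (74.592,59.892) [heading=45, draw]
    FD 13.2: (74.592,59.892) -> (83.926,69.226) [heading=45, draw]
    FD 14.2: (83.926,69.226) -> (93.967,79.267) [heading=45, draw]
    -- iteration 2/2 --
    FD 2.6: (93.967,79.267) -> (95.805,81.105) [heading=45, draw]
    FD 13.2: (95.805,81.105) -> (105.139,90.439) [heading=45, draw]
    FD 14.2: (105.139,90.439) -> (115.18,100.48) [heading=45, draw]
  ]
]
FD 14.9: (115.18,100.48) -> (125.716,111.016) [heading=45, draw]
LT 284: heading 45 -> 329
PU: pen up
Final: pos=(125.716,111.016), heading=329, 19 segment(s) drawn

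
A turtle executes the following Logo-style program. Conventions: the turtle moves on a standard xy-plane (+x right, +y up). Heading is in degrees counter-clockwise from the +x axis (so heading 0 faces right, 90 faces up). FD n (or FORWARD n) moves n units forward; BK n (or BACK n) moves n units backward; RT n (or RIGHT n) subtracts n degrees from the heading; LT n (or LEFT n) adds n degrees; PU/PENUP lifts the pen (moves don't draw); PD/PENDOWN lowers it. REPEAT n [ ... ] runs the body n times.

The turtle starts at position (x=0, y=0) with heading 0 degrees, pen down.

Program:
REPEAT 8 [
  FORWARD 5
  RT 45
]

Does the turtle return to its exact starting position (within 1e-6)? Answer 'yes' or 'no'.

Answer: yes

Derivation:
Executing turtle program step by step:
Start: pos=(0,0), heading=0, pen down
REPEAT 8 [
  -- iteration 1/8 --
  FD 5: (0,0) -> (5,0) [heading=0, draw]
  RT 45: heading 0 -> 315
  -- iteration 2/8 --
  FD 5: (5,0) -> (8.536,-3.536) [heading=315, draw]
  RT 45: heading 315 -> 270
  -- iteration 3/8 --
  FD 5: (8.536,-3.536) -> (8.536,-8.536) [heading=270, draw]
  RT 45: heading 270 -> 225
  -- iteration 4/8 --
  FD 5: (8.536,-8.536) -> (5,-12.071) [heading=225, draw]
  RT 45: heading 225 -> 180
  -- iteration 5/8 --
  FD 5: (5,-12.071) -> (0,-12.071) [heading=180, draw]
  RT 45: heading 180 -> 135
  -- iteration 6/8 --
  FD 5: (0,-12.071) -> (-3.536,-8.536) [heading=135, draw]
  RT 45: heading 135 -> 90
  -- iteration 7/8 --
  FD 5: (-3.536,-8.536) -> (-3.536,-3.536) [heading=90, draw]
  RT 45: heading 90 -> 45
  -- iteration 8/8 --
  FD 5: (-3.536,-3.536) -> (0,0) [heading=45, draw]
  RT 45: heading 45 -> 0
]
Final: pos=(0,0), heading=0, 8 segment(s) drawn

Start position: (0, 0)
Final position: (0, 0)
Distance = 0; < 1e-6 -> CLOSED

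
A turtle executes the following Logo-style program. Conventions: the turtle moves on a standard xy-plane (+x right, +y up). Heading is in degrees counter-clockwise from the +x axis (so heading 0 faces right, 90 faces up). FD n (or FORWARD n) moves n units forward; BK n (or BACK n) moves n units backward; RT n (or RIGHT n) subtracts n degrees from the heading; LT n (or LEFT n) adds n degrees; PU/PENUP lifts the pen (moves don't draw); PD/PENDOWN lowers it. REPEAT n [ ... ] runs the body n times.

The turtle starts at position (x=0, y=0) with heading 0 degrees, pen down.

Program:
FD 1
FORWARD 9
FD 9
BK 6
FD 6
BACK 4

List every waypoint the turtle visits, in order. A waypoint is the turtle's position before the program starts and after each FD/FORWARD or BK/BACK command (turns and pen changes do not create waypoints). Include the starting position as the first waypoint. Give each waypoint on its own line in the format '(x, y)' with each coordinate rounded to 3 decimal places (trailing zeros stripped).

Executing turtle program step by step:
Start: pos=(0,0), heading=0, pen down
FD 1: (0,0) -> (1,0) [heading=0, draw]
FD 9: (1,0) -> (10,0) [heading=0, draw]
FD 9: (10,0) -> (19,0) [heading=0, draw]
BK 6: (19,0) -> (13,0) [heading=0, draw]
FD 6: (13,0) -> (19,0) [heading=0, draw]
BK 4: (19,0) -> (15,0) [heading=0, draw]
Final: pos=(15,0), heading=0, 6 segment(s) drawn
Waypoints (7 total):
(0, 0)
(1, 0)
(10, 0)
(19, 0)
(13, 0)
(19, 0)
(15, 0)

Answer: (0, 0)
(1, 0)
(10, 0)
(19, 0)
(13, 0)
(19, 0)
(15, 0)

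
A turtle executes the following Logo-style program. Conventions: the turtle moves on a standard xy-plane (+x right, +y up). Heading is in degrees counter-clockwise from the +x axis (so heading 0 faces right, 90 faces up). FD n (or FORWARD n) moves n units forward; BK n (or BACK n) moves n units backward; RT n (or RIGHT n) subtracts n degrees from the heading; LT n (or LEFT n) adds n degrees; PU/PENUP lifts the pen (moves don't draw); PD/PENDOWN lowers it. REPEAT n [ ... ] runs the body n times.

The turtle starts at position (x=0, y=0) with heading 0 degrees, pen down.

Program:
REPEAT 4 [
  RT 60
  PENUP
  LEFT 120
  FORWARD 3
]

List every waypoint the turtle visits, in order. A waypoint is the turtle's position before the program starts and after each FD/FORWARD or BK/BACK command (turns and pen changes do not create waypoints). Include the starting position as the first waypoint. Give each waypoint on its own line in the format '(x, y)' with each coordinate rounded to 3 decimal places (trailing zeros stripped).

Answer: (0, 0)
(1.5, 2.598)
(0, 5.196)
(-3, 5.196)
(-4.5, 2.598)

Derivation:
Executing turtle program step by step:
Start: pos=(0,0), heading=0, pen down
REPEAT 4 [
  -- iteration 1/4 --
  RT 60: heading 0 -> 300
  PU: pen up
  LT 120: heading 300 -> 60
  FD 3: (0,0) -> (1.5,2.598) [heading=60, move]
  -- iteration 2/4 --
  RT 60: heading 60 -> 0
  PU: pen up
  LT 120: heading 0 -> 120
  FD 3: (1.5,2.598) -> (0,5.196) [heading=120, move]
  -- iteration 3/4 --
  RT 60: heading 120 -> 60
  PU: pen up
  LT 120: heading 60 -> 180
  FD 3: (0,5.196) -> (-3,5.196) [heading=180, move]
  -- iteration 4/4 --
  RT 60: heading 180 -> 120
  PU: pen up
  LT 120: heading 120 -> 240
  FD 3: (-3,5.196) -> (-4.5,2.598) [heading=240, move]
]
Final: pos=(-4.5,2.598), heading=240, 0 segment(s) drawn
Waypoints (5 total):
(0, 0)
(1.5, 2.598)
(0, 5.196)
(-3, 5.196)
(-4.5, 2.598)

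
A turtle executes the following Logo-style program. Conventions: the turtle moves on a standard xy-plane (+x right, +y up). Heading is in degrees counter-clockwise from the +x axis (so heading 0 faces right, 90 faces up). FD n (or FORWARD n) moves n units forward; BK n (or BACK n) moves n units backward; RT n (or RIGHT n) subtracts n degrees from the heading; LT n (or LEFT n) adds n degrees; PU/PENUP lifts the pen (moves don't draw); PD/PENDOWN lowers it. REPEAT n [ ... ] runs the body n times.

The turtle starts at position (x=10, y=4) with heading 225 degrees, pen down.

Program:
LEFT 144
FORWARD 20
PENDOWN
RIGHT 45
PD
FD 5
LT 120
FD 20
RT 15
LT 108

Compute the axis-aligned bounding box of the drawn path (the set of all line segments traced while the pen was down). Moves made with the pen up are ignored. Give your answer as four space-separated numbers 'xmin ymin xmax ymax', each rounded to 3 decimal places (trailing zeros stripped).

Answer: 10 4 35.889 24.08

Derivation:
Executing turtle program step by step:
Start: pos=(10,4), heading=225, pen down
LT 144: heading 225 -> 9
FD 20: (10,4) -> (29.754,7.129) [heading=9, draw]
PD: pen down
RT 45: heading 9 -> 324
PD: pen down
FD 5: (29.754,7.129) -> (33.799,4.19) [heading=324, draw]
LT 120: heading 324 -> 84
FD 20: (33.799,4.19) -> (35.889,24.08) [heading=84, draw]
RT 15: heading 84 -> 69
LT 108: heading 69 -> 177
Final: pos=(35.889,24.08), heading=177, 3 segment(s) drawn

Segment endpoints: x in {10, 29.754, 33.799, 35.889}, y in {4, 4.19, 7.129, 24.08}
xmin=10, ymin=4, xmax=35.889, ymax=24.08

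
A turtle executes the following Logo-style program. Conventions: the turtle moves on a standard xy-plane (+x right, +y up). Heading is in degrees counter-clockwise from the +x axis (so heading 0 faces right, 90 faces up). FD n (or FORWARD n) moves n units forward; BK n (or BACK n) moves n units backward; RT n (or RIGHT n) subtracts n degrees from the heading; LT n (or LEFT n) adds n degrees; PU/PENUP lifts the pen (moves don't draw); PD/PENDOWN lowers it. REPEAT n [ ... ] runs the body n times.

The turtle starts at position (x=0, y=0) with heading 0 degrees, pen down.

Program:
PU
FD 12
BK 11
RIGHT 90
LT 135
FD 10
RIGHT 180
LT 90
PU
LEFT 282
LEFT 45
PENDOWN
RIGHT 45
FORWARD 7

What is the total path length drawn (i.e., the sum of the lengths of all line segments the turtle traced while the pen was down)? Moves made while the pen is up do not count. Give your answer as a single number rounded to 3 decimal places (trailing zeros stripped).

Executing turtle program step by step:
Start: pos=(0,0), heading=0, pen down
PU: pen up
FD 12: (0,0) -> (12,0) [heading=0, move]
BK 11: (12,0) -> (1,0) [heading=0, move]
RT 90: heading 0 -> 270
LT 135: heading 270 -> 45
FD 10: (1,0) -> (8.071,7.071) [heading=45, move]
RT 180: heading 45 -> 225
LT 90: heading 225 -> 315
PU: pen up
LT 282: heading 315 -> 237
LT 45: heading 237 -> 282
PD: pen down
RT 45: heading 282 -> 237
FD 7: (8.071,7.071) -> (4.259,1.2) [heading=237, draw]
Final: pos=(4.259,1.2), heading=237, 1 segment(s) drawn

Segment lengths:
  seg 1: (8.071,7.071) -> (4.259,1.2), length = 7
Total = 7

Answer: 7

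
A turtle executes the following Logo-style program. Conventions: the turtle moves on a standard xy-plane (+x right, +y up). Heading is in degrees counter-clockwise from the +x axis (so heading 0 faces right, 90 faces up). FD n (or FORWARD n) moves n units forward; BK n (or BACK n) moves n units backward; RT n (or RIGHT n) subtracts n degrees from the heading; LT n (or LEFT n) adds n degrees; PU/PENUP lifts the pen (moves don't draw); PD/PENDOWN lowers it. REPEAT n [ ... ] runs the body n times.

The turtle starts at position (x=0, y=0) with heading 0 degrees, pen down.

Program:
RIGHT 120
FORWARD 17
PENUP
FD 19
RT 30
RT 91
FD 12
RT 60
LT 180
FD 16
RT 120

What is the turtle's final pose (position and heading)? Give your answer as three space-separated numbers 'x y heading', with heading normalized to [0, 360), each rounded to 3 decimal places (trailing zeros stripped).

Answer: -32.058 -34.396 119

Derivation:
Executing turtle program step by step:
Start: pos=(0,0), heading=0, pen down
RT 120: heading 0 -> 240
FD 17: (0,0) -> (-8.5,-14.722) [heading=240, draw]
PU: pen up
FD 19: (-8.5,-14.722) -> (-18,-31.177) [heading=240, move]
RT 30: heading 240 -> 210
RT 91: heading 210 -> 119
FD 12: (-18,-31.177) -> (-23.818,-20.681) [heading=119, move]
RT 60: heading 119 -> 59
LT 180: heading 59 -> 239
FD 16: (-23.818,-20.681) -> (-32.058,-34.396) [heading=239, move]
RT 120: heading 239 -> 119
Final: pos=(-32.058,-34.396), heading=119, 1 segment(s) drawn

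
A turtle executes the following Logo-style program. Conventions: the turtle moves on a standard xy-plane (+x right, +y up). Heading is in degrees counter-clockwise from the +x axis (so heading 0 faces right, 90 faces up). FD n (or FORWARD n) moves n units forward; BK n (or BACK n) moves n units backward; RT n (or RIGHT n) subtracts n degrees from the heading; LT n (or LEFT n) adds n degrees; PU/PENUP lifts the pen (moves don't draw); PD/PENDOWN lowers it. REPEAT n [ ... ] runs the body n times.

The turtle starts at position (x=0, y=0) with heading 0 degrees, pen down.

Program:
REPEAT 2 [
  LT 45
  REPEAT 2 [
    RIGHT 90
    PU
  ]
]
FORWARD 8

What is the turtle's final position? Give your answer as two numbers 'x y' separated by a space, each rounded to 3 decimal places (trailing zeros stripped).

Answer: 0 8

Derivation:
Executing turtle program step by step:
Start: pos=(0,0), heading=0, pen down
REPEAT 2 [
  -- iteration 1/2 --
  LT 45: heading 0 -> 45
  REPEAT 2 [
    -- iteration 1/2 --
    RT 90: heading 45 -> 315
    PU: pen up
    -- iteration 2/2 --
    RT 90: heading 315 -> 225
    PU: pen up
  ]
  -- iteration 2/2 --
  LT 45: heading 225 -> 270
  REPEAT 2 [
    -- iteration 1/2 --
    RT 90: heading 270 -> 180
    PU: pen up
    -- iteration 2/2 --
    RT 90: heading 180 -> 90
    PU: pen up
  ]
]
FD 8: (0,0) -> (0,8) [heading=90, move]
Final: pos=(0,8), heading=90, 0 segment(s) drawn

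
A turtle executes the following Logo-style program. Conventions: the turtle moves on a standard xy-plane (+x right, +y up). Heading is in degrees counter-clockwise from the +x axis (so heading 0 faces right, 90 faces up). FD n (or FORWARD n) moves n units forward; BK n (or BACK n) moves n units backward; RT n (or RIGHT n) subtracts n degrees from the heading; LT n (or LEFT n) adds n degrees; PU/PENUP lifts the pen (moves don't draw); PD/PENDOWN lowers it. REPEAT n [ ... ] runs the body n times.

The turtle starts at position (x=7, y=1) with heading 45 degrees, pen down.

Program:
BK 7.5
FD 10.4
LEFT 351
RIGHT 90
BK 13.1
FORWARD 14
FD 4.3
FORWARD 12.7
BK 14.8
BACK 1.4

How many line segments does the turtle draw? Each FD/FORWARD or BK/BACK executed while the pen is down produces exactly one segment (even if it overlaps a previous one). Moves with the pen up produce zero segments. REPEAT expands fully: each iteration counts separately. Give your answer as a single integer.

Executing turtle program step by step:
Start: pos=(7,1), heading=45, pen down
BK 7.5: (7,1) -> (1.697,-4.303) [heading=45, draw]
FD 10.4: (1.697,-4.303) -> (9.051,3.051) [heading=45, draw]
LT 351: heading 45 -> 36
RT 90: heading 36 -> 306
BK 13.1: (9.051,3.051) -> (1.351,13.649) [heading=306, draw]
FD 14: (1.351,13.649) -> (9.58,2.322) [heading=306, draw]
FD 4.3: (9.58,2.322) -> (12.107,-1.156) [heading=306, draw]
FD 12.7: (12.107,-1.156) -> (19.572,-11.431) [heading=306, draw]
BK 14.8: (19.572,-11.431) -> (10.873,0.543) [heading=306, draw]
BK 1.4: (10.873,0.543) -> (10.05,1.675) [heading=306, draw]
Final: pos=(10.05,1.675), heading=306, 8 segment(s) drawn
Segments drawn: 8

Answer: 8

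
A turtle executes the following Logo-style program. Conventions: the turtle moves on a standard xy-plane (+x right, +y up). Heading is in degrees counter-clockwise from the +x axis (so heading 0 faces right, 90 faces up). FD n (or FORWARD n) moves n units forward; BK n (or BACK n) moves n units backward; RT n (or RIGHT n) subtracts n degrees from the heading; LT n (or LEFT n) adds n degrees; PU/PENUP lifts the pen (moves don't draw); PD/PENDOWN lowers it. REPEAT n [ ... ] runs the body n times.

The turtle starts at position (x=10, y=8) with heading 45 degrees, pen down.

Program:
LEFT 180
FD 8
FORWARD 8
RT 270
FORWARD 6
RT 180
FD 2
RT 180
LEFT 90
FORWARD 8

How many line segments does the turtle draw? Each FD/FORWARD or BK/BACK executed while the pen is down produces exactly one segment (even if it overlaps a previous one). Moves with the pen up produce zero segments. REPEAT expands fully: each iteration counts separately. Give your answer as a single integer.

Answer: 5

Derivation:
Executing turtle program step by step:
Start: pos=(10,8), heading=45, pen down
LT 180: heading 45 -> 225
FD 8: (10,8) -> (4.343,2.343) [heading=225, draw]
FD 8: (4.343,2.343) -> (-1.314,-3.314) [heading=225, draw]
RT 270: heading 225 -> 315
FD 6: (-1.314,-3.314) -> (2.929,-7.556) [heading=315, draw]
RT 180: heading 315 -> 135
FD 2: (2.929,-7.556) -> (1.515,-6.142) [heading=135, draw]
RT 180: heading 135 -> 315
LT 90: heading 315 -> 45
FD 8: (1.515,-6.142) -> (7.172,-0.485) [heading=45, draw]
Final: pos=(7.172,-0.485), heading=45, 5 segment(s) drawn
Segments drawn: 5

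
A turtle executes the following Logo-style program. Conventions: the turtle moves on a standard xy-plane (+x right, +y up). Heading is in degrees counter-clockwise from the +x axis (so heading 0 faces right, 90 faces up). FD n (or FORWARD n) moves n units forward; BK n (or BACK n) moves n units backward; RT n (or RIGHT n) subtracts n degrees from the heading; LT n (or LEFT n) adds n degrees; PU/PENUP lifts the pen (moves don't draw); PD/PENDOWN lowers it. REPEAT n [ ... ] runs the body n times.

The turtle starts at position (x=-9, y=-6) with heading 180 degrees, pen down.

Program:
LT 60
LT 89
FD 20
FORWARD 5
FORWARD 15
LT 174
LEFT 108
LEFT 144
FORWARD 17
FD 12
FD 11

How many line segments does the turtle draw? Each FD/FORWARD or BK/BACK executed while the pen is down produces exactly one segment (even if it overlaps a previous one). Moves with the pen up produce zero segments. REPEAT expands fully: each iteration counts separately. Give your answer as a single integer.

Executing turtle program step by step:
Start: pos=(-9,-6), heading=180, pen down
LT 60: heading 180 -> 240
LT 89: heading 240 -> 329
FD 20: (-9,-6) -> (8.143,-16.301) [heading=329, draw]
FD 5: (8.143,-16.301) -> (12.429,-18.876) [heading=329, draw]
FD 15: (12.429,-18.876) -> (25.287,-26.602) [heading=329, draw]
LT 174: heading 329 -> 143
LT 108: heading 143 -> 251
LT 144: heading 251 -> 35
FD 17: (25.287,-26.602) -> (39.212,-16.851) [heading=35, draw]
FD 12: (39.212,-16.851) -> (49.042,-9.968) [heading=35, draw]
FD 11: (49.042,-9.968) -> (58.053,-3.658) [heading=35, draw]
Final: pos=(58.053,-3.658), heading=35, 6 segment(s) drawn
Segments drawn: 6

Answer: 6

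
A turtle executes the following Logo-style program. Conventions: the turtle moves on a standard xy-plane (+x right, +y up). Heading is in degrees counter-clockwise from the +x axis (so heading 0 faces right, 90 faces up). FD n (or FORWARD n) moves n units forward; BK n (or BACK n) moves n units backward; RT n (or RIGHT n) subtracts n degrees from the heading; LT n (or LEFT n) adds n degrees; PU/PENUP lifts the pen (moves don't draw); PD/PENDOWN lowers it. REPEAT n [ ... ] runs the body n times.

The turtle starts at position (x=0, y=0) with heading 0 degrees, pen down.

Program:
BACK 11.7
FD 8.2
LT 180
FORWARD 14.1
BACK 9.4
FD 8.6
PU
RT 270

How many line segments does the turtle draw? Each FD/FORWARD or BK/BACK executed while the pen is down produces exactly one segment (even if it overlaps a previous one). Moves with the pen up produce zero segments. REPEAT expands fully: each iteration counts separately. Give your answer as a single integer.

Answer: 5

Derivation:
Executing turtle program step by step:
Start: pos=(0,0), heading=0, pen down
BK 11.7: (0,0) -> (-11.7,0) [heading=0, draw]
FD 8.2: (-11.7,0) -> (-3.5,0) [heading=0, draw]
LT 180: heading 0 -> 180
FD 14.1: (-3.5,0) -> (-17.6,0) [heading=180, draw]
BK 9.4: (-17.6,0) -> (-8.2,0) [heading=180, draw]
FD 8.6: (-8.2,0) -> (-16.8,0) [heading=180, draw]
PU: pen up
RT 270: heading 180 -> 270
Final: pos=(-16.8,0), heading=270, 5 segment(s) drawn
Segments drawn: 5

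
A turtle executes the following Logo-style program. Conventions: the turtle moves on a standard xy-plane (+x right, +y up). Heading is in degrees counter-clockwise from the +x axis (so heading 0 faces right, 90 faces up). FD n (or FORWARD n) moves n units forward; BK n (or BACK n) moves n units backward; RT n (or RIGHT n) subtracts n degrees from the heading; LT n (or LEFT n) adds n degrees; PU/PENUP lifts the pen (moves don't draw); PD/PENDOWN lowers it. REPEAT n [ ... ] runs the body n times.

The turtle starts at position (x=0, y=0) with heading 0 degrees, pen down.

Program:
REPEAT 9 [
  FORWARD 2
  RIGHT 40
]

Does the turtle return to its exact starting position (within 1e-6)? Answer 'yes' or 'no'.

Answer: yes

Derivation:
Executing turtle program step by step:
Start: pos=(0,0), heading=0, pen down
REPEAT 9 [
  -- iteration 1/9 --
  FD 2: (0,0) -> (2,0) [heading=0, draw]
  RT 40: heading 0 -> 320
  -- iteration 2/9 --
  FD 2: (2,0) -> (3.532,-1.286) [heading=320, draw]
  RT 40: heading 320 -> 280
  -- iteration 3/9 --
  FD 2: (3.532,-1.286) -> (3.879,-3.255) [heading=280, draw]
  RT 40: heading 280 -> 240
  -- iteration 4/9 --
  FD 2: (3.879,-3.255) -> (2.879,-4.987) [heading=240, draw]
  RT 40: heading 240 -> 200
  -- iteration 5/9 --
  FD 2: (2.879,-4.987) -> (1,-5.671) [heading=200, draw]
  RT 40: heading 200 -> 160
  -- iteration 6/9 --
  FD 2: (1,-5.671) -> (-0.879,-4.987) [heading=160, draw]
  RT 40: heading 160 -> 120
  -- iteration 7/9 --
  FD 2: (-0.879,-4.987) -> (-1.879,-3.255) [heading=120, draw]
  RT 40: heading 120 -> 80
  -- iteration 8/9 --
  FD 2: (-1.879,-3.255) -> (-1.532,-1.286) [heading=80, draw]
  RT 40: heading 80 -> 40
  -- iteration 9/9 --
  FD 2: (-1.532,-1.286) -> (0,0) [heading=40, draw]
  RT 40: heading 40 -> 0
]
Final: pos=(0,0), heading=0, 9 segment(s) drawn

Start position: (0, 0)
Final position: (0, 0)
Distance = 0; < 1e-6 -> CLOSED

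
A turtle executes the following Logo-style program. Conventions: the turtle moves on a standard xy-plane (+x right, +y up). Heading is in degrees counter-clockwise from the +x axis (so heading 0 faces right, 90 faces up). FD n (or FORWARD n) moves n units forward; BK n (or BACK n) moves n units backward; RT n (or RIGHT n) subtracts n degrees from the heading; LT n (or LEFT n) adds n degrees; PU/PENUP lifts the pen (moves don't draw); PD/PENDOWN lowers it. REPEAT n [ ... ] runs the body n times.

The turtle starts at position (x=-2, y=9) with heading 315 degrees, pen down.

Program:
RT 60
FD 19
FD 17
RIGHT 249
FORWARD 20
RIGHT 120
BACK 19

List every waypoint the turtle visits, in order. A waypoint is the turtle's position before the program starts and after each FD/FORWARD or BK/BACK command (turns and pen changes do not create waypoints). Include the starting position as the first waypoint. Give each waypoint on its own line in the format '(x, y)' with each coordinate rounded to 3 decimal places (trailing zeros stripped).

Answer: (-2, 9)
(-6.918, -9.353)
(-11.317, -25.773)
(8.573, -23.683)
(16.301, -6.325)

Derivation:
Executing turtle program step by step:
Start: pos=(-2,9), heading=315, pen down
RT 60: heading 315 -> 255
FD 19: (-2,9) -> (-6.918,-9.353) [heading=255, draw]
FD 17: (-6.918,-9.353) -> (-11.317,-25.773) [heading=255, draw]
RT 249: heading 255 -> 6
FD 20: (-11.317,-25.773) -> (8.573,-23.683) [heading=6, draw]
RT 120: heading 6 -> 246
BK 19: (8.573,-23.683) -> (16.301,-6.325) [heading=246, draw]
Final: pos=(16.301,-6.325), heading=246, 4 segment(s) drawn
Waypoints (5 total):
(-2, 9)
(-6.918, -9.353)
(-11.317, -25.773)
(8.573, -23.683)
(16.301, -6.325)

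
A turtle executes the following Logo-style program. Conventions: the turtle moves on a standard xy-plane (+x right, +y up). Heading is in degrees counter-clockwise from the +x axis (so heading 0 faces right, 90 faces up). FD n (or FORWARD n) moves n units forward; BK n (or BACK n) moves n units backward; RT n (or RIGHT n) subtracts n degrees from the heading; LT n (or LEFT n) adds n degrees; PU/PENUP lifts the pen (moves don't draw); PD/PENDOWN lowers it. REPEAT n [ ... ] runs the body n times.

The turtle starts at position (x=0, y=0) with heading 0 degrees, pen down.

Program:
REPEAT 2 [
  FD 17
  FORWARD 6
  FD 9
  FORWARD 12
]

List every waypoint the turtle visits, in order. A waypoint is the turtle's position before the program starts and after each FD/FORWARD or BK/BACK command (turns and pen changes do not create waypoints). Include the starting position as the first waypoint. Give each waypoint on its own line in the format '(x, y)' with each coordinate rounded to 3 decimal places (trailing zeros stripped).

Answer: (0, 0)
(17, 0)
(23, 0)
(32, 0)
(44, 0)
(61, 0)
(67, 0)
(76, 0)
(88, 0)

Derivation:
Executing turtle program step by step:
Start: pos=(0,0), heading=0, pen down
REPEAT 2 [
  -- iteration 1/2 --
  FD 17: (0,0) -> (17,0) [heading=0, draw]
  FD 6: (17,0) -> (23,0) [heading=0, draw]
  FD 9: (23,0) -> (32,0) [heading=0, draw]
  FD 12: (32,0) -> (44,0) [heading=0, draw]
  -- iteration 2/2 --
  FD 17: (44,0) -> (61,0) [heading=0, draw]
  FD 6: (61,0) -> (67,0) [heading=0, draw]
  FD 9: (67,0) -> (76,0) [heading=0, draw]
  FD 12: (76,0) -> (88,0) [heading=0, draw]
]
Final: pos=(88,0), heading=0, 8 segment(s) drawn
Waypoints (9 total):
(0, 0)
(17, 0)
(23, 0)
(32, 0)
(44, 0)
(61, 0)
(67, 0)
(76, 0)
(88, 0)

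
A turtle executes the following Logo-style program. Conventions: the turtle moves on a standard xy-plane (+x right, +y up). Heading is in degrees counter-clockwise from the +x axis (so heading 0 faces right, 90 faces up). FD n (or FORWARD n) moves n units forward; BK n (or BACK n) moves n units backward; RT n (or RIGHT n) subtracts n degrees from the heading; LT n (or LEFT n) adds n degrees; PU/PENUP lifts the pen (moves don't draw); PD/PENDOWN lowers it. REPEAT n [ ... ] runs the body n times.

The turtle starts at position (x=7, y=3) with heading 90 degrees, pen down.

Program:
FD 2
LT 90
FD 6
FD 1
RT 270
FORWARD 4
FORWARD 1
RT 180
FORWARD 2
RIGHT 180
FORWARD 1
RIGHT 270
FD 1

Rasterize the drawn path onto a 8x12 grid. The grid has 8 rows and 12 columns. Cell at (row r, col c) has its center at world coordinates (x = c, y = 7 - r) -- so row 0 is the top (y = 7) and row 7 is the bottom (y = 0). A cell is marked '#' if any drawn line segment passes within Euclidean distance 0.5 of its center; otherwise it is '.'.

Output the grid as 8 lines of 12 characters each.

Segment 0: (7,3) -> (7,5)
Segment 1: (7,5) -> (1,5)
Segment 2: (1,5) -> (0,5)
Segment 3: (0,5) -> (0,1)
Segment 4: (0,1) -> (0,0)
Segment 5: (0,0) -> (-0,2)
Segment 6: (-0,2) -> (0,1)
Segment 7: (0,1) -> (1,1)

Answer: ............
............
########....
#......#....
#......#....
#...........
##..........
#...........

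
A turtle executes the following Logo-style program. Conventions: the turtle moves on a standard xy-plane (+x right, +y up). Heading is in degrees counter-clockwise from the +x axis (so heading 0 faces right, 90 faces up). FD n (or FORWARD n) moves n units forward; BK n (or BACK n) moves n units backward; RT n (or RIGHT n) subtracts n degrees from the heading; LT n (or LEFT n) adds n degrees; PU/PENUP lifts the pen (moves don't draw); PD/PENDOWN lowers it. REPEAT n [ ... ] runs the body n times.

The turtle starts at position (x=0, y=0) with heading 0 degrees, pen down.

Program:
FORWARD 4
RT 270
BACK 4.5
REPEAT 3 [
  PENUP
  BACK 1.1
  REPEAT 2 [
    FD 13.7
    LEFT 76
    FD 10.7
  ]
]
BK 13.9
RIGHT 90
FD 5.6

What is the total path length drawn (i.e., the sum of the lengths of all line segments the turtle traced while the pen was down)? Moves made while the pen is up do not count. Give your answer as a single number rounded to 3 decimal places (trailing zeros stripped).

Executing turtle program step by step:
Start: pos=(0,0), heading=0, pen down
FD 4: (0,0) -> (4,0) [heading=0, draw]
RT 270: heading 0 -> 90
BK 4.5: (4,0) -> (4,-4.5) [heading=90, draw]
REPEAT 3 [
  -- iteration 1/3 --
  PU: pen up
  BK 1.1: (4,-4.5) -> (4,-5.6) [heading=90, move]
  REPEAT 2 [
    -- iteration 1/2 --
    FD 13.7: (4,-5.6) -> (4,8.1) [heading=90, move]
    LT 76: heading 90 -> 166
    FD 10.7: (4,8.1) -> (-6.382,10.689) [heading=166, move]
    -- iteration 2/2 --
    FD 13.7: (-6.382,10.689) -> (-19.675,14.003) [heading=166, move]
    LT 76: heading 166 -> 242
    FD 10.7: (-19.675,14.003) -> (-24.699,4.555) [heading=242, move]
  ]
  -- iteration 2/3 --
  PU: pen up
  BK 1.1: (-24.699,4.555) -> (-24.182,5.527) [heading=242, move]
  REPEAT 2 [
    -- iteration 1/2 --
    FD 13.7: (-24.182,5.527) -> (-30.614,-6.57) [heading=242, move]
    LT 76: heading 242 -> 318
    FD 10.7: (-30.614,-6.57) -> (-22.662,-13.729) [heading=318, move]
    -- iteration 2/2 --
    FD 13.7: (-22.662,-13.729) -> (-12.481,-22.897) [heading=318, move]
    LT 76: heading 318 -> 34
    FD 10.7: (-12.481,-22.897) -> (-3.61,-16.913) [heading=34, move]
  ]
  -- iteration 3/3 --
  PU: pen up
  BK 1.1: (-3.61,-16.913) -> (-4.522,-17.528) [heading=34, move]
  REPEAT 2 [
    -- iteration 1/2 --
    FD 13.7: (-4.522,-17.528) -> (6.835,-9.867) [heading=34, move]
    LT 76: heading 34 -> 110
    FD 10.7: (6.835,-9.867) -> (3.176,0.187) [heading=110, move]
    -- iteration 2/2 --
    FD 13.7: (3.176,0.187) -> (-1.51,13.061) [heading=110, move]
    LT 76: heading 110 -> 186
    FD 10.7: (-1.51,13.061) -> (-12.151,11.943) [heading=186, move]
  ]
]
BK 13.9: (-12.151,11.943) -> (1.673,13.396) [heading=186, move]
RT 90: heading 186 -> 96
FD 5.6: (1.673,13.396) -> (1.087,18.965) [heading=96, move]
Final: pos=(1.087,18.965), heading=96, 2 segment(s) drawn

Segment lengths:
  seg 1: (0,0) -> (4,0), length = 4
  seg 2: (4,0) -> (4,-4.5), length = 4.5
Total = 8.5

Answer: 8.5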